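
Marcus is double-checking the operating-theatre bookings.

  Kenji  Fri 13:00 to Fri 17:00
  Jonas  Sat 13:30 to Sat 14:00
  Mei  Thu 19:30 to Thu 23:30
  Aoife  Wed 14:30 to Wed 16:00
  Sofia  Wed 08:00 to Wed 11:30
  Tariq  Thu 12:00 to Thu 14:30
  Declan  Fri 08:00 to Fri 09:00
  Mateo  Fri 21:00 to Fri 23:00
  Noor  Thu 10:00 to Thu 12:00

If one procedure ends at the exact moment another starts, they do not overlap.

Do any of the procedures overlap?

No

Sorted by start: Sofia, Aoife, Noor, Tariq, Mei, Declan, Kenji, Mateo, Jonas.
Aoife starts after Sofia ends — done with Sofia.
Noor starts after Aoife ends — done with Aoife.
Tariq starts exactly when Noor ends (back-to-back, no overlap) — done with Noor.
Mei starts after Tariq ends — done with Tariq.
Declan starts after Mei ends — done with Mei.
Kenji starts after Declan ends — done with Declan.
Mateo starts after Kenji ends — done with Kenji.
Jonas starts after Mateo ends.
Every pair is clear; the schedule has no overlaps.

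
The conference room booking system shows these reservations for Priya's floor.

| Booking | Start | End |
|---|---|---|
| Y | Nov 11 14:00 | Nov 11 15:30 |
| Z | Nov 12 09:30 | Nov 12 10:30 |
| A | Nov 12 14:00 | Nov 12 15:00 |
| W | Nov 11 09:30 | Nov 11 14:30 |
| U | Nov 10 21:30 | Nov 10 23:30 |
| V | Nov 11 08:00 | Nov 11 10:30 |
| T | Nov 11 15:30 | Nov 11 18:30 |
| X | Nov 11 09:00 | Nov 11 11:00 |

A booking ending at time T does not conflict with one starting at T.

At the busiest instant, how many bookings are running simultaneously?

3

Sort all start/end points and keep a running count:
Nov 10 21:30 start U → 1
Nov 10 23:30 end U → 0
Nov 11 08:00 start V → 1
Nov 11 09:00 start X → 2
Nov 11 09:30 start W → 3
Nov 11 10:30 end V → 2
Nov 11 11:00 end X → 1
Nov 11 14:00 start Y → 2
Nov 11 14:30 end W → 1
Nov 11 15:30 end Y → 0
Nov 11 15:30 start T → 1
Nov 11 18:30 end T → 0
Nov 12 09:30 start Z → 1
Nov 12 10:30 end Z → 0
Nov 12 14:00 start A → 1
Nov 12 15:00 end A → 0
Peak is 3, at Nov 11 09:30 (V, W, X).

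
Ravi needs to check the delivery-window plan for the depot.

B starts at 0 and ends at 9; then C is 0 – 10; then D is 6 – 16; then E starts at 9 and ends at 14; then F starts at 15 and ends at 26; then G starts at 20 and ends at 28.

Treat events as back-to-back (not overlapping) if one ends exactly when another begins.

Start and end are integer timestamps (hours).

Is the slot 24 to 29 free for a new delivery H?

B: ends 9 at or before H starts 24 → clear.
C: ends 10 at or before H starts 24 → clear.
D: ends 16 at or before H starts 24 → clear.
E: ends 14 at or before H starts 24 → clear.
F: starts 15 before H ends 29, and ends 26 after H starts 24 → overlap.
G: starts 20 before H ends 29, and ends 28 after H starts 24 → overlap.
H overlaps F, G.

No — it overlaps F, G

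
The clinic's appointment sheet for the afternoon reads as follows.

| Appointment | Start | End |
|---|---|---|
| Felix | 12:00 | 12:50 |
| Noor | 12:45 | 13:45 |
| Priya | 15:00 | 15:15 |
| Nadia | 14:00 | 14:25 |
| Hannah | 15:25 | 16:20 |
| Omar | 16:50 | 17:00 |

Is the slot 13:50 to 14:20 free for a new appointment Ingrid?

No — it overlaps Nadia

Felix: ends 12:50 at or before Ingrid starts 13:50 → clear.
Noor: ends 13:45 at or before Ingrid starts 13:50 → clear.
Nadia: starts 14:00 before Ingrid ends 14:20, and ends 14:25 after Ingrid starts 13:50 → overlap.
Priya: starts 15:00 at or after Ingrid ends 14:20 → clear.
Hannah: starts 15:25 at or after Ingrid ends 14:20 → clear.
Omar: starts 16:50 at or after Ingrid ends 14:20 → clear.
Ingrid overlaps Nadia.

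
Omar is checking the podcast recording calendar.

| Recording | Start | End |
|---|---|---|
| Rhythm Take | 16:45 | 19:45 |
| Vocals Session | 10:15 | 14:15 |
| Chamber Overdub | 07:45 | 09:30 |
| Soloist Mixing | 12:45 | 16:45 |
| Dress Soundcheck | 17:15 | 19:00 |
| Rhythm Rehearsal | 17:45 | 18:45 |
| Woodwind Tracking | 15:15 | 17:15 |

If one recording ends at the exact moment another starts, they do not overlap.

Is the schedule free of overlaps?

Check each pair: they overlap iff neither finishes before the other starts.
Sorted by start: Chamber Overdub, Vocals Session, Soloist Mixing, Woodwind Tracking, Rhythm Take, Dress Soundcheck, Rhythm Rehearsal.
Vocals Session starts after Chamber Overdub ends, so nothing later overlaps Chamber Overdub either.
Soloist Mixing starts before Vocals Session ends → Vocals Session and Soloist Mixing overlap.
That's a conflict, so the schedule is not conflict-free.

No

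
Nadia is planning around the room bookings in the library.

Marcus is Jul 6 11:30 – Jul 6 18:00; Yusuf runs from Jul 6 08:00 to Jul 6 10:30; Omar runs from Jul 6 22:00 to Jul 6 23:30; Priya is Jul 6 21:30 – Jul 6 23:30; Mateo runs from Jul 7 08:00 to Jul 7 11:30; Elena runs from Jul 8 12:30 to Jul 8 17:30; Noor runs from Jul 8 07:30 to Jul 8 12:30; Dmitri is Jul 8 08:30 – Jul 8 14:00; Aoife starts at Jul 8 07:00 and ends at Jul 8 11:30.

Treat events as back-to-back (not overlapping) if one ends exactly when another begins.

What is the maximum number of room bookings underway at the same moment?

Sweep the timeline, counting +1 at each start and −1 at each end (ends before starts at a tie):
Jul 6 08:00 start Yusuf → 1
Jul 6 10:30 end Yusuf → 0
Jul 6 11:30 start Marcus → 1
Jul 6 18:00 end Marcus → 0
Jul 6 21:30 start Priya → 1
Jul 6 22:00 start Omar → 2
Jul 6 23:30 end Omar → 1
Jul 6 23:30 end Priya → 0
Jul 7 08:00 start Mateo → 1
Jul 7 11:30 end Mateo → 0
Jul 8 07:00 start Aoife → 1
Jul 8 07:30 start Noor → 2
Jul 8 08:30 start Dmitri → 3
Jul 8 11:30 end Aoife → 2
Jul 8 12:30 end Noor → 1
Jul 8 12:30 start Elena → 2
Jul 8 14:00 end Dmitri → 1
Jul 8 17:30 end Elena → 0
Peak is 3, at Jul 8 08:30 (Aoife, Dmitri, Noor).

3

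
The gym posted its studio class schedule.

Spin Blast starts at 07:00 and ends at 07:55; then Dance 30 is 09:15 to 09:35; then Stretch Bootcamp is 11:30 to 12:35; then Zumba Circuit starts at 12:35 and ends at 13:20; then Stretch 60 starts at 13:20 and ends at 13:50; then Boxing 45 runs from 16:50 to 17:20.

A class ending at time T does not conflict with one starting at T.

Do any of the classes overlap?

No

Sorted by start: Spin Blast, Dance 30, Stretch Bootcamp, Zumba Circuit, Stretch 60, Boxing 45.
Dance 30 starts after Spin Blast ends, so nothing later overlaps Spin Blast either.
Stretch Bootcamp starts after Dance 30 ends, so nothing later overlaps Dance 30 either.
Zumba Circuit starts exactly when Stretch Bootcamp ends (back-to-back, no overlap), so nothing later overlaps Stretch Bootcamp either.
Stretch 60 starts exactly when Zumba Circuit ends (back-to-back, no overlap), so nothing later overlaps Zumba Circuit either.
Boxing 45 starts after Stretch 60 ends.
Every pair is clear; the schedule has no overlaps.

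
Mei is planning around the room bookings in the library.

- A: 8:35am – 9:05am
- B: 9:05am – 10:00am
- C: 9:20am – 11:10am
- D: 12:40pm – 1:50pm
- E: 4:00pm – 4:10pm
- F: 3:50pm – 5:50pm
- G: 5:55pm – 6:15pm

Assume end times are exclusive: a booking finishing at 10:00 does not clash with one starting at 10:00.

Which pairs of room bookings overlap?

Check each pair: they overlap iff neither finishes before the other starts.
Sorted by start: A, B, C, D, F, E, G.
B starts exactly when A ends (back-to-back, no overlap), so nothing later overlaps A either.
C starts before B ends → B and C overlap.
D starts after B ends, so nothing later overlaps B either.
D starts after C ends, so nothing later overlaps C either.
F starts after D ends, so nothing later overlaps D either.
E starts before F ends → F and E overlap.
G starts after F ends.
G starts after E ends.

B & C, E & F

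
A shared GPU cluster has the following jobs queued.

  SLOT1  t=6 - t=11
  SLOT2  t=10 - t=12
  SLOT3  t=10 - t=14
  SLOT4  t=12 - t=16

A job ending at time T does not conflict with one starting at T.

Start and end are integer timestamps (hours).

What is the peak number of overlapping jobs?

3

Sweep the timeline, counting +1 at each start and −1 at each end (ends before starts at a tie):
t=6 start SLOT1 → 1
t=10 start SLOT2 → 2
t=10 start SLOT3 → 3
t=11 end SLOT1 → 2
t=12 end SLOT2 → 1
t=12 start SLOT4 → 2
t=14 end SLOT3 → 1
t=16 end SLOT4 → 0
Peak is 3, at t=10 (SLOT1, SLOT2, SLOT3).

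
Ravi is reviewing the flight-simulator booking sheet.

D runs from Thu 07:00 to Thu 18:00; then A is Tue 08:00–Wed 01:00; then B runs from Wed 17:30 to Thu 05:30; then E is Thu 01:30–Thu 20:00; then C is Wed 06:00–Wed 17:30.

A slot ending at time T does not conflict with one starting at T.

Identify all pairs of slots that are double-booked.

B & E, D & E

Sorted by start: A, C, B, E, D.
C starts after A ends; A is clear from here.
B starts exactly when C ends (back-to-back, no overlap); C is clear from here.
E starts before B ends → B and E overlap.
D starts after B ends.
D starts before E ends → E and D overlap.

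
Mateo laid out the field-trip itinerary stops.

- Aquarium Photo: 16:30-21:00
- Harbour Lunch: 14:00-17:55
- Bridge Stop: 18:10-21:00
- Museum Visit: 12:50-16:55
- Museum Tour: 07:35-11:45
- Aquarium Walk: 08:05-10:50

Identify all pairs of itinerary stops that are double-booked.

Sorted by start: Museum Tour, Aquarium Walk, Museum Visit, Harbour Lunch, Aquarium Photo, Bridge Stop.
Aquarium Walk starts before Museum Tour ends → Museum Tour and Aquarium Walk overlap.
Museum Visit starts after Museum Tour ends; Museum Tour is clear from here.
Museum Visit starts after Aquarium Walk ends; Aquarium Walk is clear from here.
Harbour Lunch starts before Museum Visit ends → Museum Visit and Harbour Lunch overlap.
Aquarium Photo starts before Museum Visit ends → Museum Visit and Aquarium Photo overlap.
Bridge Stop starts after Museum Visit ends.
Aquarium Photo starts before Harbour Lunch ends → Harbour Lunch and Aquarium Photo overlap.
Bridge Stop starts after Harbour Lunch ends.
Bridge Stop starts before Aquarium Photo ends → Aquarium Photo and Bridge Stop overlap.

Aquarium Photo & Bridge Stop, Aquarium Photo & Harbour Lunch, Aquarium Photo & Museum Visit, Aquarium Walk & Museum Tour, Harbour Lunch & Museum Visit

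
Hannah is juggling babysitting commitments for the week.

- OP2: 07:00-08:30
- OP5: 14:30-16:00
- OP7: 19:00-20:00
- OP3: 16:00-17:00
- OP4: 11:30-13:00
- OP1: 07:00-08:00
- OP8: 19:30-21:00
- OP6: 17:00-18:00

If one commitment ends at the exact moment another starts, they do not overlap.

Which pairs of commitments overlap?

Sorted by start: OP1, OP2, OP4, OP5, OP3, OP6, OP7, OP8.
OP2 starts before OP1 ends → OP1 and OP2 overlap.
OP4 starts after OP1 ends, so OP1 has no further overlaps.
OP4 starts after OP2 ends, so OP2 has no further overlaps.
OP5 starts after OP4 ends, so OP4 has no further overlaps.
OP3 starts exactly when OP5 ends (back-to-back, no overlap), so OP5 has no further overlaps.
OP6 starts exactly when OP3 ends (back-to-back, no overlap), so OP3 has no further overlaps.
OP7 starts after OP6 ends, so OP6 has no further overlaps.
OP8 starts before OP7 ends → OP7 and OP8 overlap.

OP1 & OP2, OP7 & OP8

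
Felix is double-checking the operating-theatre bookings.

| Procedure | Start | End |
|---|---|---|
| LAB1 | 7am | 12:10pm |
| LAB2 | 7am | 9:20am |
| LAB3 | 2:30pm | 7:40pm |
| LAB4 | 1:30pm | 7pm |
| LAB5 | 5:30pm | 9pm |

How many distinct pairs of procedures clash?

4

Sorted by start: LAB1, LAB2, LAB4, LAB3, LAB5.
LAB2 starts before LAB1 ends → LAB1 and LAB2 overlap.
LAB4 starts after LAB1 ends, so LAB1 has no further overlaps.
LAB4 starts after LAB2 ends, so LAB2 has no further overlaps.
LAB3 starts before LAB4 ends → LAB4 and LAB3 overlap.
LAB5 starts before LAB4 ends → LAB4 and LAB5 overlap.
LAB5 starts before LAB3 ends → LAB3 and LAB5 overlap.
Overlapping pairs: LAB1 & LAB2, LAB3 & LAB4, LAB3 & LAB5, LAB4 & LAB5 — 4 in total.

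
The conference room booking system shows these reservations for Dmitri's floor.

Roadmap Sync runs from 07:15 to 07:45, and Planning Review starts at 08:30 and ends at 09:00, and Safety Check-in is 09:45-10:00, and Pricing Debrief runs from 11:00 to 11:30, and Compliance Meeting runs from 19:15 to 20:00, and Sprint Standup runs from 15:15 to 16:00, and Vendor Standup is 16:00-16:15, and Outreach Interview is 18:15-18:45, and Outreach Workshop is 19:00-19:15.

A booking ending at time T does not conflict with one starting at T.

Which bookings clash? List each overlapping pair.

no overlapping pairs

Two intervals overlap when each starts before the other ends.
Sorted by start: Roadmap Sync, Planning Review, Safety Check-in, Pricing Debrief, Sprint Standup, Vendor Standup, Outreach Interview, Outreach Workshop, Compliance Meeting.
Planning Review starts after Roadmap Sync ends; Roadmap Sync is clear from here.
Safety Check-in starts after Planning Review ends; Planning Review is clear from here.
Pricing Debrief starts after Safety Check-in ends; Safety Check-in is clear from here.
Sprint Standup starts after Pricing Debrief ends; Pricing Debrief is clear from here.
Vendor Standup starts exactly when Sprint Standup ends (back-to-back, no overlap); Sprint Standup is clear from here.
Outreach Interview starts after Vendor Standup ends; Vendor Standup is clear from here.
Outreach Workshop starts after Outreach Interview ends; Outreach Interview is clear from here.
Compliance Meeting starts exactly when Outreach Workshop ends (back-to-back, no overlap).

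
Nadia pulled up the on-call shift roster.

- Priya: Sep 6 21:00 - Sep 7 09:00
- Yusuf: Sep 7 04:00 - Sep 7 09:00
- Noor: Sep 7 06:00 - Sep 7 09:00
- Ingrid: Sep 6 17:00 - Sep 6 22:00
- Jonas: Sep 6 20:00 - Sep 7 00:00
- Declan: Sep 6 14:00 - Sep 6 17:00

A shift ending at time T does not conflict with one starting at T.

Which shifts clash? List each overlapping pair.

Sorted by start: Declan, Ingrid, Jonas, Priya, Yusuf, Noor.
Ingrid starts exactly when Declan ends (back-to-back, no overlap) — done with Declan.
Jonas starts before Ingrid ends → Ingrid and Jonas overlap.
Priya starts before Ingrid ends → Ingrid and Priya overlap.
Yusuf starts after Ingrid ends — done with Ingrid.
Priya starts before Jonas ends → Jonas and Priya overlap.
Yusuf starts after Jonas ends — done with Jonas.
Yusuf starts before Priya ends → Priya and Yusuf overlap.
Noor starts before Priya ends → Priya and Noor overlap.
Noor starts before Yusuf ends → Yusuf and Noor overlap.

Ingrid & Jonas, Ingrid & Priya, Jonas & Priya, Noor & Priya, Noor & Yusuf, Priya & Yusuf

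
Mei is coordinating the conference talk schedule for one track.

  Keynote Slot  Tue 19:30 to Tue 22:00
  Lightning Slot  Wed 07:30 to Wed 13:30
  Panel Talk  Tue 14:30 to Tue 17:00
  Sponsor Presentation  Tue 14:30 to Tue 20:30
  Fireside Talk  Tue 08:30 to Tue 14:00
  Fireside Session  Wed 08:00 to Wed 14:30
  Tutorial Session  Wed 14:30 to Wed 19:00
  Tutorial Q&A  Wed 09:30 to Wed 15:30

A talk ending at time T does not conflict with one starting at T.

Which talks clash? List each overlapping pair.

Fireside Session & Lightning Slot, Fireside Session & Tutorial Q&A, Keynote Slot & Sponsor Presentation, Lightning Slot & Tutorial Q&A, Panel Talk & Sponsor Presentation, Tutorial Q&A & Tutorial Session

Sorted by start: Fireside Talk, Sponsor Presentation, Panel Talk, Keynote Slot, Lightning Slot, Fireside Session, Tutorial Q&A, Tutorial Session.
Sponsor Presentation starts after Fireside Talk ends; Fireside Talk is clear from here.
Panel Talk starts before Sponsor Presentation ends → Sponsor Presentation and Panel Talk overlap.
Keynote Slot starts before Sponsor Presentation ends → Sponsor Presentation and Keynote Slot overlap.
Lightning Slot starts after Sponsor Presentation ends; Sponsor Presentation is clear from here.
Keynote Slot starts after Panel Talk ends; Panel Talk is clear from here.
Lightning Slot starts after Keynote Slot ends; Keynote Slot is clear from here.
Fireside Session starts before Lightning Slot ends → Lightning Slot and Fireside Session overlap.
Tutorial Q&A starts before Lightning Slot ends → Lightning Slot and Tutorial Q&A overlap.
Tutorial Session starts after Lightning Slot ends.
Tutorial Q&A starts before Fireside Session ends → Fireside Session and Tutorial Q&A overlap.
Tutorial Session starts exactly when Fireside Session ends (back-to-back, no overlap).
Tutorial Session starts before Tutorial Q&A ends → Tutorial Q&A and Tutorial Session overlap.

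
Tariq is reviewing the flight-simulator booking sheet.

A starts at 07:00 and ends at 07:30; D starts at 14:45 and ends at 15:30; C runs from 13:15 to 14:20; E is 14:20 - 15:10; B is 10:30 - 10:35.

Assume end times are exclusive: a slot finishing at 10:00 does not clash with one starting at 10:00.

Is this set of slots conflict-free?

Sorted by start: A, B, C, E, D.
B starts after A ends; A is clear from here.
C starts after B ends; B is clear from here.
E starts exactly when C ends (back-to-back, no overlap); C is clear from here.
D starts before E ends → E and D overlap.
That's a conflict, so the schedule is not conflict-free.

No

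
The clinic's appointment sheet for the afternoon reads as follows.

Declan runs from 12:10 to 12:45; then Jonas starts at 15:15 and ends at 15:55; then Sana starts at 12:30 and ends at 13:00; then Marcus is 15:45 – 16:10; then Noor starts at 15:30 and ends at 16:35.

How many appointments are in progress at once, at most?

Sweep the timeline, counting +1 at each start and −1 at each end (ends before starts at a tie):
12:10 start Declan → 1
12:30 start Sana → 2
12:45 end Declan → 1
13:00 end Sana → 0
15:15 start Jonas → 1
15:30 start Noor → 2
15:45 start Marcus → 3
15:55 end Jonas → 2
16:10 end Marcus → 1
16:35 end Noor → 0
Peak is 3, at 15:45 (Jonas, Marcus, Noor).

3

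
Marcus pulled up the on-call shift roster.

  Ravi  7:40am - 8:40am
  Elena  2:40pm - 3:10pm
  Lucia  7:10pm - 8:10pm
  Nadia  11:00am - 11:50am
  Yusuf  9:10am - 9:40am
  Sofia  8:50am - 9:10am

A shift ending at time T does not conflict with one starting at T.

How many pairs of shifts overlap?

Sorted by start: Ravi, Sofia, Yusuf, Nadia, Elena, Lucia.
Sofia starts after Ravi ends, so Ravi has no further overlaps.
Yusuf starts exactly when Sofia ends (back-to-back, no overlap), so Sofia has no further overlaps.
Nadia starts after Yusuf ends, so Yusuf has no further overlaps.
Elena starts after Nadia ends, so Nadia has no further overlaps.
Lucia starts after Elena ends.
No pair overlaps.

0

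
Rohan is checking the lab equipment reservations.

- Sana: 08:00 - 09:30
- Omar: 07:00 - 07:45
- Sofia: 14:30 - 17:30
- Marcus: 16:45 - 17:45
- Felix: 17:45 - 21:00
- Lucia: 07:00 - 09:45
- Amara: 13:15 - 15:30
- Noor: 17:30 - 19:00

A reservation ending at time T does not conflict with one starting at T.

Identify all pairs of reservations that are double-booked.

Two intervals overlap when each starts before the other ends.
Sorted by start: Lucia, Omar, Sana, Amara, Sofia, Marcus, Noor, Felix.
Omar starts before Lucia ends → Lucia and Omar overlap.
Sana starts before Lucia ends → Lucia and Sana overlap.
Amara starts after Lucia ends — done with Lucia.
Sana starts after Omar ends — done with Omar.
Amara starts after Sana ends — done with Sana.
Sofia starts before Amara ends → Amara and Sofia overlap.
Marcus starts after Amara ends — done with Amara.
Marcus starts before Sofia ends → Sofia and Marcus overlap.
Noor starts exactly when Sofia ends (back-to-back, no overlap) — done with Sofia.
Noor starts before Marcus ends → Marcus and Noor overlap.
Felix starts exactly when Marcus ends (back-to-back, no overlap).
Felix starts before Noor ends → Noor and Felix overlap.

Amara & Sofia, Felix & Noor, Lucia & Omar, Lucia & Sana, Marcus & Noor, Marcus & Sofia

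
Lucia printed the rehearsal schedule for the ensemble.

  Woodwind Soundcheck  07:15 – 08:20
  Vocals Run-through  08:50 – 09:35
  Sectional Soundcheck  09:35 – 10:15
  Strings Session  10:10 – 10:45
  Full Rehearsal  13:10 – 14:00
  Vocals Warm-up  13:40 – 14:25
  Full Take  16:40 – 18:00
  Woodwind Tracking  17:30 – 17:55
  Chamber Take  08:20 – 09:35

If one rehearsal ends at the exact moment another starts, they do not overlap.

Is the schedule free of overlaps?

Sorted by start: Woodwind Soundcheck, Chamber Take, Vocals Run-through, Sectional Soundcheck, Strings Session, Full Rehearsal, Vocals Warm-up, Full Take, Woodwind Tracking.
Chamber Take starts exactly when Woodwind Soundcheck ends (back-to-back, no overlap); Woodwind Soundcheck is clear from here.
Vocals Run-through starts before Chamber Take ends → Chamber Take and Vocals Run-through overlap.
That's a conflict, so the schedule is not conflict-free.

No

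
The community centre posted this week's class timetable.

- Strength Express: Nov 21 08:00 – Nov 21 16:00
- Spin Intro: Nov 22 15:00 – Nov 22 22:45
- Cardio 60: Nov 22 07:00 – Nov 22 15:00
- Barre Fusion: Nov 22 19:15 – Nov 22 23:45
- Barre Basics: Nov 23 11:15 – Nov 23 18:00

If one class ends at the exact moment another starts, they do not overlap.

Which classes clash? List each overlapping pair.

Two intervals overlap when each starts before the other ends.
Sorted by start: Strength Express, Cardio 60, Spin Intro, Barre Fusion, Barre Basics.
Cardio 60 starts after Strength Express ends — done with Strength Express.
Spin Intro starts exactly when Cardio 60 ends (back-to-back, no overlap) — done with Cardio 60.
Barre Fusion starts before Spin Intro ends → Spin Intro and Barre Fusion overlap.
Barre Basics starts after Spin Intro ends.
Barre Basics starts after Barre Fusion ends.

Barre Fusion & Spin Intro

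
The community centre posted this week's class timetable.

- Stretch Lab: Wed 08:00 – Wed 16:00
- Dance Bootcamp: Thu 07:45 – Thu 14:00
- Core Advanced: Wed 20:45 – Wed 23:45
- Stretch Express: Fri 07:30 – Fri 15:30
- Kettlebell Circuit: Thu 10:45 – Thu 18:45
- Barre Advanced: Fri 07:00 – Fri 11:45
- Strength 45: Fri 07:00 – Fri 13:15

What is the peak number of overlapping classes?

Sweep the timeline, counting +1 at each start and −1 at each end (ends before starts at a tie):
Wed 08:00 start Stretch Lab → 1
Wed 16:00 end Stretch Lab → 0
Wed 20:45 start Core Advanced → 1
Wed 23:45 end Core Advanced → 0
Thu 07:45 start Dance Bootcamp → 1
Thu 10:45 start Kettlebell Circuit → 2
Thu 14:00 end Dance Bootcamp → 1
Thu 18:45 end Kettlebell Circuit → 0
Fri 07:00 start Barre Advanced → 1
Fri 07:00 start Strength 45 → 2
Fri 07:30 start Stretch Express → 3
Fri 11:45 end Barre Advanced → 2
Fri 13:15 end Strength 45 → 1
Fri 15:30 end Stretch Express → 0
Peak is 3, at Fri 07:30 (Barre Advanced, Strength 45, Stretch Express).

3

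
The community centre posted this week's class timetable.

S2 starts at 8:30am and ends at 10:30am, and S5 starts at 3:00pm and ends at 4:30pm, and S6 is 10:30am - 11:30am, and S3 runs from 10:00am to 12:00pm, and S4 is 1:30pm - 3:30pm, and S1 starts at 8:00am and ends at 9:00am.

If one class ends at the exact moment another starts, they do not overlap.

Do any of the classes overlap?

Two intervals overlap when each starts before the other ends.
Sorted by start: S1, S2, S3, S6, S4, S5.
S2 starts before S1 ends → S1 and S2 overlap.
That's a conflict, so the schedule is not conflict-free.

Yes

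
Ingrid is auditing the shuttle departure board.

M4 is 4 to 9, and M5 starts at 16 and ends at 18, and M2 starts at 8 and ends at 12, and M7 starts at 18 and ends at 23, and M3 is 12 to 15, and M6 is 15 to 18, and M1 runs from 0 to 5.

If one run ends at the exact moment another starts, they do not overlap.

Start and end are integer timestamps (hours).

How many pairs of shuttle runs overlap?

Check each pair: they overlap iff neither finishes before the other starts.
Sorted by start: M1, M4, M2, M3, M6, M5, M7.
M4 starts before M1 ends → M1 and M4 overlap.
M2 starts after M1 ends; M1 is clear from here.
M2 starts before M4 ends → M4 and M2 overlap.
M3 starts after M4 ends; M4 is clear from here.
M3 starts exactly when M2 ends (back-to-back, no overlap); M2 is clear from here.
M6 starts exactly when M3 ends (back-to-back, no overlap); M3 is clear from here.
M5 starts before M6 ends → M6 and M5 overlap.
M7 starts exactly when M6 ends (back-to-back, no overlap).
M7 starts exactly when M5 ends (back-to-back, no overlap).
Overlapping pairs: M1 & M4, M2 & M4, M5 & M6 — 3 in total.

3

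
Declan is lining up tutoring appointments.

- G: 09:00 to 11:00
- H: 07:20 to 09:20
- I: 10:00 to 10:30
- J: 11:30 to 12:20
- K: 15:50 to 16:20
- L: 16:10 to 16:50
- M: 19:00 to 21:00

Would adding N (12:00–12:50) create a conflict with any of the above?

H: ends 09:20 at or before N starts 12:00 → clear.
G: ends 11:00 at or before N starts 12:00 → clear.
I: ends 10:30 at or before N starts 12:00 → clear.
J: starts 11:30 before N ends 12:50, and ends 12:20 after N starts 12:00 → overlap.
K: starts 15:50 at or after N ends 12:50 → clear.
L: starts 16:10 at or after N ends 12:50 → clear.
M: starts 19:00 at or after N ends 12:50 → clear.
N overlaps J.

Yes — it overlaps J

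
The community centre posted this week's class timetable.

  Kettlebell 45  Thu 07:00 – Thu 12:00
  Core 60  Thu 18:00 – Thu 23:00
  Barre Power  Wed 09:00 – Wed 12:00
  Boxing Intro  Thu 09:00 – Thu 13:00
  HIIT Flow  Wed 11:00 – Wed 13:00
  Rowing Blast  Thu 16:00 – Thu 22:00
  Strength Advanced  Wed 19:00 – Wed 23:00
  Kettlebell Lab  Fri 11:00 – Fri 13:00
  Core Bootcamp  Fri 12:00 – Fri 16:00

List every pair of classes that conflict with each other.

Barre Power & HIIT Flow, Boxing Intro & Kettlebell 45, Core 60 & Rowing Blast, Core Bootcamp & Kettlebell Lab

Check each pair: they overlap iff neither finishes before the other starts.
Sorted by start: Barre Power, HIIT Flow, Strength Advanced, Kettlebell 45, Boxing Intro, Rowing Blast, Core 60, Kettlebell Lab, Core Bootcamp.
HIIT Flow starts before Barre Power ends → Barre Power and HIIT Flow overlap.
Strength Advanced starts after Barre Power ends, so Barre Power has no further overlaps.
Strength Advanced starts after HIIT Flow ends, so HIIT Flow has no further overlaps.
Kettlebell 45 starts after Strength Advanced ends, so Strength Advanced has no further overlaps.
Boxing Intro starts before Kettlebell 45 ends → Kettlebell 45 and Boxing Intro overlap.
Rowing Blast starts after Kettlebell 45 ends, so Kettlebell 45 has no further overlaps.
Rowing Blast starts after Boxing Intro ends, so Boxing Intro has no further overlaps.
Core 60 starts before Rowing Blast ends → Rowing Blast and Core 60 overlap.
Kettlebell Lab starts after Rowing Blast ends, so Rowing Blast has no further overlaps.
Kettlebell Lab starts after Core 60 ends, so Core 60 has no further overlaps.
Core Bootcamp starts before Kettlebell Lab ends → Kettlebell Lab and Core Bootcamp overlap.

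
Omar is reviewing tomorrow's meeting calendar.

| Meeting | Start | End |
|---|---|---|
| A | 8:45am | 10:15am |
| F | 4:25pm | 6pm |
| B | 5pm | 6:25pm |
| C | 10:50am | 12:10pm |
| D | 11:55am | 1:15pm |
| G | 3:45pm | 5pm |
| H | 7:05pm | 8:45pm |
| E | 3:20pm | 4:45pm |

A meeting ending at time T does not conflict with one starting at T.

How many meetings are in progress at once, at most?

3

Walk through starts and ends in time order (an end at T is processed before a start at T):
8:45am start A → 1
10:15am end A → 0
10:50am start C → 1
11:55am start D → 2
12:10pm end C → 1
1:15pm end D → 0
3:20pm start E → 1
3:45pm start G → 2
4:25pm start F → 3
4:45pm end E → 2
5pm end G → 1
5pm start B → 2
6pm end F → 1
6:25pm end B → 0
7:05pm start H → 1
8:45pm end H → 0
Peak is 3, at 4:25pm (E, F, G).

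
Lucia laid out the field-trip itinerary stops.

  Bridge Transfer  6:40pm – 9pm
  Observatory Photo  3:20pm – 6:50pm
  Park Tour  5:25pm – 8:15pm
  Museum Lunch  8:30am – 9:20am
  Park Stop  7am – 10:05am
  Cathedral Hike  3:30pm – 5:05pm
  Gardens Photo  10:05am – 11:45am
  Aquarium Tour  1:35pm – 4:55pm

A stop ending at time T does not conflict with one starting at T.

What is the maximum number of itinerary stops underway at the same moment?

Sweep the timeline, counting +1 at each start and −1 at each end (ends before starts at a tie):
7am start Park Stop → 1
8:30am start Museum Lunch → 2
9:20am end Museum Lunch → 1
10:05am end Park Stop → 0
10:05am start Gardens Photo → 1
11:45am end Gardens Photo → 0
1:35pm start Aquarium Tour → 1
3:20pm start Observatory Photo → 2
3:30pm start Cathedral Hike → 3
4:55pm end Aquarium Tour → 2
5:05pm end Cathedral Hike → 1
5:25pm start Park Tour → 2
6:40pm start Bridge Transfer → 3
6:50pm end Observatory Photo → 2
8:15pm end Park Tour → 1
9pm end Bridge Transfer → 0
Peak is 3, at 3:30pm (Aquarium Tour, Cathedral Hike, Observatory Photo).

3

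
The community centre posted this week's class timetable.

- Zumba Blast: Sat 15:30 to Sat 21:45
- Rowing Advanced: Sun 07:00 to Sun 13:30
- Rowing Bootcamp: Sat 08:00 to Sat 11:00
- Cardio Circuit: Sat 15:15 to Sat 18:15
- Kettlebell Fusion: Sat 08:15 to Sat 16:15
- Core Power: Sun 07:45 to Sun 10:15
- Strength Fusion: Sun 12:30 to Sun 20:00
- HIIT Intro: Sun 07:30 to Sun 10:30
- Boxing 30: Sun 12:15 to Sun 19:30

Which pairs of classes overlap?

Boxing 30 & Rowing Advanced, Boxing 30 & Strength Fusion, Cardio Circuit & Kettlebell Fusion, Cardio Circuit & Zumba Blast, Core Power & HIIT Intro, Core Power & Rowing Advanced, HIIT Intro & Rowing Advanced, Kettlebell Fusion & Rowing Bootcamp, Kettlebell Fusion & Zumba Blast, Rowing Advanced & Strength Fusion

Sorted by start: Rowing Bootcamp, Kettlebell Fusion, Cardio Circuit, Zumba Blast, Rowing Advanced, HIIT Intro, Core Power, Boxing 30, Strength Fusion.
Kettlebell Fusion starts before Rowing Bootcamp ends → Rowing Bootcamp and Kettlebell Fusion overlap.
Cardio Circuit starts after Rowing Bootcamp ends; Rowing Bootcamp is clear from here.
Cardio Circuit starts before Kettlebell Fusion ends → Kettlebell Fusion and Cardio Circuit overlap.
Zumba Blast starts before Kettlebell Fusion ends → Kettlebell Fusion and Zumba Blast overlap.
Rowing Advanced starts after Kettlebell Fusion ends; Kettlebell Fusion is clear from here.
Zumba Blast starts before Cardio Circuit ends → Cardio Circuit and Zumba Blast overlap.
Rowing Advanced starts after Cardio Circuit ends; Cardio Circuit is clear from here.
Rowing Advanced starts after Zumba Blast ends; Zumba Blast is clear from here.
HIIT Intro starts before Rowing Advanced ends → Rowing Advanced and HIIT Intro overlap.
Core Power starts before Rowing Advanced ends → Rowing Advanced and Core Power overlap.
Boxing 30 starts before Rowing Advanced ends → Rowing Advanced and Boxing 30 overlap.
Strength Fusion starts before Rowing Advanced ends → Rowing Advanced and Strength Fusion overlap.
Core Power starts before HIIT Intro ends → HIIT Intro and Core Power overlap.
Boxing 30 starts after HIIT Intro ends; HIIT Intro is clear from here.
Boxing 30 starts after Core Power ends; Core Power is clear from here.
Strength Fusion starts before Boxing 30 ends → Boxing 30 and Strength Fusion overlap.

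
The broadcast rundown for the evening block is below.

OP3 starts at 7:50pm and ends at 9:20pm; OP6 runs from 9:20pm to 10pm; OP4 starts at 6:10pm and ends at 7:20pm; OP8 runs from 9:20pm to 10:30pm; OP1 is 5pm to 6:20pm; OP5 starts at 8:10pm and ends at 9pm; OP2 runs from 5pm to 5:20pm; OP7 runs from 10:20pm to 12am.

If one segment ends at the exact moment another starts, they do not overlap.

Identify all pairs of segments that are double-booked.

Two intervals overlap when each starts before the other ends.
Sorted by start: OP1, OP2, OP4, OP3, OP5, OP6, OP8, OP7.
OP2 starts before OP1 ends → OP1 and OP2 overlap.
OP4 starts before OP1 ends → OP1 and OP4 overlap.
OP3 starts after OP1 ends, so OP1 has no further overlaps.
OP4 starts after OP2 ends, so OP2 has no further overlaps.
OP3 starts after OP4 ends, so OP4 has no further overlaps.
OP5 starts before OP3 ends → OP3 and OP5 overlap.
OP6 starts exactly when OP3 ends (back-to-back, no overlap), so OP3 has no further overlaps.
OP6 starts after OP5 ends, so OP5 has no further overlaps.
OP8 starts before OP6 ends → OP6 and OP8 overlap.
OP7 starts after OP6 ends.
OP7 starts before OP8 ends → OP8 and OP7 overlap.

OP1 & OP2, OP1 & OP4, OP3 & OP5, OP6 & OP8, OP7 & OP8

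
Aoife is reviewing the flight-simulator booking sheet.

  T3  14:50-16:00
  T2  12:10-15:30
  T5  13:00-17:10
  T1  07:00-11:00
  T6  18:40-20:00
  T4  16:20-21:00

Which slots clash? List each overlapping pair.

T2 & T3, T2 & T5, T3 & T5, T4 & T5, T4 & T6

Sorted by start: T1, T2, T5, T3, T4, T6.
T2 starts after T1 ends, so T1 has no further overlaps.
T5 starts before T2 ends → T2 and T5 overlap.
T3 starts before T2 ends → T2 and T3 overlap.
T4 starts after T2 ends, so T2 has no further overlaps.
T3 starts before T5 ends → T5 and T3 overlap.
T4 starts before T5 ends → T5 and T4 overlap.
T6 starts after T5 ends.
T4 starts after T3 ends, so T3 has no further overlaps.
T6 starts before T4 ends → T4 and T6 overlap.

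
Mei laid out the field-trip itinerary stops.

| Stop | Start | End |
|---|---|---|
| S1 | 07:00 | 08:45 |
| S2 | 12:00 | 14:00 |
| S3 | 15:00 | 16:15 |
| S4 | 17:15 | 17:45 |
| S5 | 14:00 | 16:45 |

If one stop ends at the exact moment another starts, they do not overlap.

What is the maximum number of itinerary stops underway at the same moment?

2

Walk through starts and ends in time order (an end at T is processed before a start at T):
07:00 start S1 → 1
08:45 end S1 → 0
12:00 start S2 → 1
14:00 end S2 → 0
14:00 start S5 → 1
15:00 start S3 → 2
16:15 end S3 → 1
16:45 end S5 → 0
17:15 start S4 → 1
17:45 end S4 → 0
Peak is 2, at 15:00 (S3, S5).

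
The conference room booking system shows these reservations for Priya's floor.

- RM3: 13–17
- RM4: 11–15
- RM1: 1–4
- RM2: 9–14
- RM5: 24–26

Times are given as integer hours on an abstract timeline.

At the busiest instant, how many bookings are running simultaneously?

3

Sort all start/end points and keep a running count:
1 start RM1 → 1
4 end RM1 → 0
9 start RM2 → 1
11 start RM4 → 2
13 start RM3 → 3
14 end RM2 → 2
15 end RM4 → 1
17 end RM3 → 0
24 start RM5 → 1
26 end RM5 → 0
Peak is 3, at 13 (RM2, RM3, RM4).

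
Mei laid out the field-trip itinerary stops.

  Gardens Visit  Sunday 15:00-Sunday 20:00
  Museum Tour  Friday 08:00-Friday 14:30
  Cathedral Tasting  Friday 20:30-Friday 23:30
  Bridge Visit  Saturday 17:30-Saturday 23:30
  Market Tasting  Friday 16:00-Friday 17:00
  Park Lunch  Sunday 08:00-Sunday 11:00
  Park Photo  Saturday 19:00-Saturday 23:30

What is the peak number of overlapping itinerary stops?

Walk through starts and ends in time order (an end at T is processed before a start at T):
Friday 08:00 start Museum Tour → 1
Friday 14:30 end Museum Tour → 0
Friday 16:00 start Market Tasting → 1
Friday 17:00 end Market Tasting → 0
Friday 20:30 start Cathedral Tasting → 1
Friday 23:30 end Cathedral Tasting → 0
Saturday 17:30 start Bridge Visit → 1
Saturday 19:00 start Park Photo → 2
Saturday 23:30 end Bridge Visit → 1
Saturday 23:30 end Park Photo → 0
Sunday 08:00 start Park Lunch → 1
Sunday 11:00 end Park Lunch → 0
Sunday 15:00 start Gardens Visit → 1
Sunday 20:00 end Gardens Visit → 0
Peak is 2, at Saturday 19:00 (Bridge Visit, Park Photo).

2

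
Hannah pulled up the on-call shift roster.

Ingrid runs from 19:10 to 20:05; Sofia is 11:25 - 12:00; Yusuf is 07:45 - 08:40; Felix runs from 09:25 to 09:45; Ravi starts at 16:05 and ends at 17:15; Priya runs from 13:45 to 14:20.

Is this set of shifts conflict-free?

Yes

Check each pair: they overlap iff neither finishes before the other starts.
Sorted by start: Yusuf, Felix, Sofia, Priya, Ravi, Ingrid.
Felix starts after Yusuf ends — done with Yusuf.
Sofia starts after Felix ends — done with Felix.
Priya starts after Sofia ends — done with Sofia.
Ravi starts after Priya ends — done with Priya.
Ingrid starts after Ravi ends.
Every pair is clear; the schedule has no overlaps.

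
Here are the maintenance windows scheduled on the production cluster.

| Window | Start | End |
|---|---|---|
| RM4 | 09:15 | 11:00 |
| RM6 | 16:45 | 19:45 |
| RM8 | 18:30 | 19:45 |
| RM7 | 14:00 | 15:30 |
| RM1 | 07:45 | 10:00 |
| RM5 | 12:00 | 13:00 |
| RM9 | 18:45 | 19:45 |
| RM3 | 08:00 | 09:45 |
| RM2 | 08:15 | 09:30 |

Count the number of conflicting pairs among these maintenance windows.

9

Sorted by start: RM1, RM3, RM2, RM4, RM5, RM7, RM6, RM8, RM9.
RM3 starts before RM1 ends → RM1 and RM3 overlap.
RM2 starts before RM1 ends → RM1 and RM2 overlap.
RM4 starts before RM1 ends → RM1 and RM4 overlap.
RM5 starts after RM1 ends — done with RM1.
RM2 starts before RM3 ends → RM3 and RM2 overlap.
RM4 starts before RM3 ends → RM3 and RM4 overlap.
RM5 starts after RM3 ends — done with RM3.
RM4 starts before RM2 ends → RM2 and RM4 overlap.
RM5 starts after RM2 ends — done with RM2.
RM5 starts after RM4 ends — done with RM4.
RM7 starts after RM5 ends — done with RM5.
RM6 starts after RM7 ends — done with RM7.
RM8 starts before RM6 ends → RM6 and RM8 overlap.
RM9 starts before RM6 ends → RM6 and RM9 overlap.
RM9 starts before RM8 ends → RM8 and RM9 overlap.
Overlapping pairs: RM1 & RM2, RM1 & RM3, RM1 & RM4, RM2 & RM3, RM2 & RM4, RM3 & RM4, RM6 & RM8, RM6 & RM9, RM8 & RM9 — 9 in total.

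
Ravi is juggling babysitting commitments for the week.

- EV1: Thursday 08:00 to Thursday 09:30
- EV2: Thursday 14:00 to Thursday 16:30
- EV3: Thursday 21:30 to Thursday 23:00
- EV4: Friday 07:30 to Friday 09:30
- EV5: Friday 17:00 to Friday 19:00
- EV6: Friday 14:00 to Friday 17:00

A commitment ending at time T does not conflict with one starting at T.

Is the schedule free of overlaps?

Check each pair: they overlap iff neither finishes before the other starts.
Sorted by start: EV1, EV2, EV3, EV4, EV6, EV5.
EV2 starts after EV1 ends — done with EV1.
EV3 starts after EV2 ends — done with EV2.
EV4 starts after EV3 ends — done with EV3.
EV6 starts after EV4 ends — done with EV4.
EV5 starts exactly when EV6 ends (back-to-back, no overlap).
Every pair is clear; the schedule has no overlaps.

Yes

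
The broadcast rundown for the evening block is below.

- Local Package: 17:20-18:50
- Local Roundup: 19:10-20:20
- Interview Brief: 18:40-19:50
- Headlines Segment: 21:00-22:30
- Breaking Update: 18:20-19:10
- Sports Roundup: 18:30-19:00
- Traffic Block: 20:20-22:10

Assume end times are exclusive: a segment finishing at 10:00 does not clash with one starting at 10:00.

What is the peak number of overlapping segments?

Sweep the timeline, counting +1 at each start and −1 at each end (ends before starts at a tie):
17:20 start Local Package → 1
18:20 start Breaking Update → 2
18:30 start Sports Roundup → 3
18:40 start Interview Brief → 4
18:50 end Local Package → 3
19:00 end Sports Roundup → 2
19:10 end Breaking Update → 1
19:10 start Local Roundup → 2
19:50 end Interview Brief → 1
20:20 end Local Roundup → 0
20:20 start Traffic Block → 1
21:00 start Headlines Segment → 2
22:10 end Traffic Block → 1
22:30 end Headlines Segment → 0
Peak is 4, at 18:40 (Breaking Update, Interview Brief, Local Package, Sports Roundup).

4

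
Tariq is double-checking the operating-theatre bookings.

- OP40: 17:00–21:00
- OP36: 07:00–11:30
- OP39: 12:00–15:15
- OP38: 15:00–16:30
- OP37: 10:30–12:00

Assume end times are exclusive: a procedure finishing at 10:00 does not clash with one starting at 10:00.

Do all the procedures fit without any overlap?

No

Sorted by start: OP36, OP37, OP39, OP38, OP40.
OP37 starts before OP36 ends → OP36 and OP37 overlap.
That's a conflict, so the schedule is not conflict-free.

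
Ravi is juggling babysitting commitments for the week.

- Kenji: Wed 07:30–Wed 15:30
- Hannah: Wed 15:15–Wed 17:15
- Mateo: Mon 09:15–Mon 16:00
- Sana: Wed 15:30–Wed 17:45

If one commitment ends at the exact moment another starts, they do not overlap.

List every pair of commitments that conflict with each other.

Hannah & Kenji, Hannah & Sana

Two intervals overlap when each starts before the other ends.
Sorted by start: Mateo, Kenji, Hannah, Sana.
Kenji starts after Mateo ends — done with Mateo.
Hannah starts before Kenji ends → Kenji and Hannah overlap.
Sana starts exactly when Kenji ends (back-to-back, no overlap).
Sana starts before Hannah ends → Hannah and Sana overlap.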